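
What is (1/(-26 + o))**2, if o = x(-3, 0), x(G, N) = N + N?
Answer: 1/676 ≈ 0.0014793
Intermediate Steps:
x(G, N) = 2*N
o = 0 (o = 2*0 = 0)
(1/(-26 + o))**2 = (1/(-26 + 0))**2 = (1/(-26))**2 = (-1/26)**2 = 1/676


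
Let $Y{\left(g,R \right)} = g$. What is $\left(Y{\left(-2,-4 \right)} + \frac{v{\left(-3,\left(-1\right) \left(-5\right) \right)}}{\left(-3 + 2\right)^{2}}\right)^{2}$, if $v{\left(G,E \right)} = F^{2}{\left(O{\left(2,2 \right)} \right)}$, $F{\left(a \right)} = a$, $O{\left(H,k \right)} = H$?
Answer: $4$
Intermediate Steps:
$v{\left(G,E \right)} = 4$ ($v{\left(G,E \right)} = 2^{2} = 4$)
$\left(Y{\left(-2,-4 \right)} + \frac{v{\left(-3,\left(-1\right) \left(-5\right) \right)}}{\left(-3 + 2\right)^{2}}\right)^{2} = \left(-2 + \frac{4}{\left(-3 + 2\right)^{2}}\right)^{2} = \left(-2 + \frac{4}{\left(-1\right)^{2}}\right)^{2} = \left(-2 + \frac{4}{1}\right)^{2} = \left(-2 + 4 \cdot 1\right)^{2} = \left(-2 + 4\right)^{2} = 2^{2} = 4$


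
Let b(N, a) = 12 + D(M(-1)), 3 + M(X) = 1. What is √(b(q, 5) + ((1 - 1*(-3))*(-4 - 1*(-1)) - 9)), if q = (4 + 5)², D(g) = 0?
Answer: 3*I ≈ 3.0*I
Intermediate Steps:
M(X) = -2 (M(X) = -3 + 1 = -2)
q = 81 (q = 9² = 81)
b(N, a) = 12 (b(N, a) = 12 + 0 = 12)
√(b(q, 5) + ((1 - 1*(-3))*(-4 - 1*(-1)) - 9)) = √(12 + ((1 - 1*(-3))*(-4 - 1*(-1)) - 9)) = √(12 + ((1 + 3)*(-4 + 1) - 9)) = √(12 + (4*(-3) - 9)) = √(12 + (-12 - 9)) = √(12 - 21) = √(-9) = 3*I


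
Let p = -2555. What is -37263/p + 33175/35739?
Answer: 1416504482/91313145 ≈ 15.513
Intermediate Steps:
-37263/p + 33175/35739 = -37263/(-2555) + 33175/35739 = -37263*(-1/2555) + 33175*(1/35739) = 37263/2555 + 33175/35739 = 1416504482/91313145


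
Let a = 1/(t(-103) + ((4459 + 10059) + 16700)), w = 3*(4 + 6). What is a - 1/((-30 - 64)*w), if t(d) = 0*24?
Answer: 1891/4890820 ≈ 0.00038664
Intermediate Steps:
w = 30 (w = 3*10 = 30)
t(d) = 0
a = 1/31218 (a = 1/(0 + ((4459 + 10059) + 16700)) = 1/(0 + (14518 + 16700)) = 1/(0 + 31218) = 1/31218 ≈ 3.2033e-5)
a - 1/((-30 - 64)*w) = 1/31218 - 1/((-30 - 64)*30) = 1/31218 - 1/((-94*30)) = 1/31218 - 1/(-2820) = 1/31218 - 1*(-1/2820) = 1/31218 + 1/2820 = 1891/4890820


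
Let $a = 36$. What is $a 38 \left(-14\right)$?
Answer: $-19152$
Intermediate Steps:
$a 38 \left(-14\right) = 36 \cdot 38 \left(-14\right) = 1368 \left(-14\right) = -19152$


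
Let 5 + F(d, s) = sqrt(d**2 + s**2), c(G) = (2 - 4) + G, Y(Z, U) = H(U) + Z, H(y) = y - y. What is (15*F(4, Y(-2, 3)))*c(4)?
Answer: -150 + 60*sqrt(5) ≈ -15.836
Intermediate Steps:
H(y) = 0
Y(Z, U) = Z (Y(Z, U) = 0 + Z = Z)
c(G) = -2 + G
F(d, s) = -5 + sqrt(d**2 + s**2)
(15*F(4, Y(-2, 3)))*c(4) = (15*(-5 + sqrt(4**2 + (-2)**2)))*(-2 + 4) = (15*(-5 + sqrt(16 + 4)))*2 = (15*(-5 + sqrt(20)))*2 = (15*(-5 + 2*sqrt(5)))*2 = (-75 + 30*sqrt(5))*2 = -150 + 60*sqrt(5)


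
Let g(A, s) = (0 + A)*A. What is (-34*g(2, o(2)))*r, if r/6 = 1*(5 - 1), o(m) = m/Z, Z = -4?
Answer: -3264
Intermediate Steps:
o(m) = -m/4 (o(m) = m/(-4) = m*(-¼) = -m/4)
g(A, s) = A² (g(A, s) = A*A = A²)
r = 24 (r = 6*(1*(5 - 1)) = 6*(1*4) = 6*4 = 24)
(-34*g(2, o(2)))*r = -34*2²*24 = -34*4*24 = -136*24 = -3264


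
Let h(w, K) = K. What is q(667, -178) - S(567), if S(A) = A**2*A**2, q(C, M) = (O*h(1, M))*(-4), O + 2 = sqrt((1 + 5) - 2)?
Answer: -103355177121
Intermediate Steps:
O = 0 (O = -2 + sqrt((1 + 5) - 2) = -2 + sqrt(6 - 2) = -2 + sqrt(4) = -2 + 2 = 0)
q(C, M) = 0 (q(C, M) = (0*M)*(-4) = 0*(-4) = 0)
S(A) = A**4
q(667, -178) - S(567) = 0 - 1*567**4 = 0 - 1*103355177121 = 0 - 103355177121 = -103355177121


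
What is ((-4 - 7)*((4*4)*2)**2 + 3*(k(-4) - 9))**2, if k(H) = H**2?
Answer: 126405049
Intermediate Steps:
((-4 - 7)*((4*4)*2)**2 + 3*(k(-4) - 9))**2 = ((-4 - 7)*((4*4)*2)**2 + 3*((-4)**2 - 9))**2 = (-11*(16*2)**2 + 3*(16 - 9))**2 = (-11*32**2 + 3*7)**2 = (-11*1024 + 21)**2 = (-11264 + 21)**2 = (-11243)**2 = 126405049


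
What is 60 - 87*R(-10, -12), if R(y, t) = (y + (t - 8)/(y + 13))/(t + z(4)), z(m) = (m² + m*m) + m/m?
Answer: 2710/21 ≈ 129.05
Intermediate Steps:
z(m) = 1 + 2*m² (z(m) = (m² + m²) + 1 = 2*m² + 1 = 1 + 2*m²)
R(y, t) = (y + (-8 + t)/(13 + y))/(33 + t) (R(y, t) = (y + (t - 8)/(y + 13))/(t + (1 + 2*4²)) = (y + (-8 + t)/(13 + y))/(t + (1 + 2*16)) = (y + (-8 + t)/(13 + y))/(t + (1 + 32)) = (y + (-8 + t)/(13 + y))/(t + 33) = (y + (-8 + t)/(13 + y))/(33 + t))
60 - 87*R(-10, -12) = 60 - 87*(-8 - 12 + (-10)² + 13*(-10))/(429 + 13*(-12) + 33*(-10) - 12*(-10)) = 60 - 87*(-8 - 12 + 100 - 130)/(429 - 156 - 330 + 120) = 60 - 87*(-50)/63 = 60 - 29*(-50)/21 = 60 - 87*(-50/63) = 60 + 1450/21 = 2710/21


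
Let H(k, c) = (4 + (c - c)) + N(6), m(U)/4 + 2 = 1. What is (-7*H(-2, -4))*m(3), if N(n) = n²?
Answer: 1120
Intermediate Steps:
m(U) = -4 (m(U) = -8 + 4*1 = -8 + 4 = -4)
H(k, c) = 40 (H(k, c) = (4 + (c - c)) + 6² = (4 + 0) + 36 = 4 + 36 = 40)
(-7*H(-2, -4))*m(3) = -7*40*(-4) = -280*(-4) = 1120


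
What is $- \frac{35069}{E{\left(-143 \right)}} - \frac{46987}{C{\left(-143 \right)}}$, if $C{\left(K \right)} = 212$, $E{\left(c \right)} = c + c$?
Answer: $- \frac{3001827}{30316} \approx -99.018$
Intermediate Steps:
$E{\left(c \right)} = 2 c$
$- \frac{35069}{E{\left(-143 \right)}} - \frac{46987}{C{\left(-143 \right)}} = - \frac{35069}{2 \left(-143\right)} - \frac{46987}{212} = - \frac{35069}{-286} - \frac{46987}{212} = \left(-35069\right) \left(- \frac{1}{286}\right) - \frac{46987}{212} = \frac{35069}{286} - \frac{46987}{212} = - \frac{3001827}{30316}$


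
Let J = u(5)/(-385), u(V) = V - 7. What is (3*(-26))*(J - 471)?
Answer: 14143974/385 ≈ 36738.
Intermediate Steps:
u(V) = -7 + V
J = 2/385 (J = (-7 + 5)/(-385) = -2*(-1/385) = 2/385 ≈ 0.0051948)
(3*(-26))*(J - 471) = (3*(-26))*(2/385 - 471) = -78*(-181333/385) = 14143974/385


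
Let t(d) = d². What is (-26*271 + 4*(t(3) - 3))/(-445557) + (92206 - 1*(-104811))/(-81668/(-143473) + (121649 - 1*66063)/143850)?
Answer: 905851600609408950983/4393867479510873 ≈ 2.0616e+5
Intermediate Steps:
(-26*271 + 4*(t(3) - 3))/(-445557) + (92206 - 1*(-104811))/(-81668/(-143473) + (121649 - 1*66063)/143850) = (-26*271 + 4*(3² - 3))/(-445557) + (92206 - 1*(-104811))/(-81668/(-143473) + (121649 - 1*66063)/143850) = (-7046 + 4*(9 - 3))*(-1/445557) + (92206 + 104811)/(-81668*(-1/143473) + (121649 - 66063)*(1/143850)) = (-7046 + 4*6)*(-1/445557) + 197017/(81668/143473 + 55586*(1/143850)) = (-7046 + 24)*(-1/445557) + 197017/(81668/143473 + 27793/71925) = -7022*(-1/445557) + 197017/(9861515989/10319295525) = 7022/445557 + 197017*(10319295525/9861515989) = 7022/445557 + 2033076646448925/9861515989 = 905851600609408950983/4393867479510873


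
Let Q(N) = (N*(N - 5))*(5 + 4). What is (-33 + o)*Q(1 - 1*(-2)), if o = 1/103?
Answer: 183492/103 ≈ 1781.5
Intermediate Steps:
Q(N) = 9*N*(-5 + N) (Q(N) = (N*(-5 + N))*9 = 9*N*(-5 + N))
o = 1/103 ≈ 0.0097087
(-33 + o)*Q(1 - 1*(-2)) = (-33 + 1/103)*(9*(1 - 1*(-2))*(-5 + (1 - 1*(-2)))) = -30582*(1 + 2)*(-5 + (1 + 2))/103 = -30582*3*(-5 + 3)/103 = -30582*3*(-2)/103 = -3398/103*(-54) = 183492/103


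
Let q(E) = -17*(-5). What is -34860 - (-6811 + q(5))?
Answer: -28134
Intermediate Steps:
q(E) = 85
-34860 - (-6811 + q(5)) = -34860 - (-6811 + 85) = -34860 - 1*(-6726) = -34860 + 6726 = -28134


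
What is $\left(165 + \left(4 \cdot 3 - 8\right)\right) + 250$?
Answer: $419$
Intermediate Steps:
$\left(165 + \left(4 \cdot 3 - 8\right)\right) + 250 = \left(165 + \left(12 - 8\right)\right) + 250 = \left(165 + 4\right) + 250 = 169 + 250 = 419$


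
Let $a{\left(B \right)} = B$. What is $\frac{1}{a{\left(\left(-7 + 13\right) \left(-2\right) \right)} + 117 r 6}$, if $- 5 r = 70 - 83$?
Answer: $\frac{5}{9066} \approx 0.00055151$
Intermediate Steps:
$r = \frac{13}{5}$ ($r = - \frac{70 - 83}{5} = \left(- \frac{1}{5}\right) \left(-13\right) = \frac{13}{5} \approx 2.6$)
$\frac{1}{a{\left(\left(-7 + 13\right) \left(-2\right) \right)} + 117 r 6} = \frac{1}{\left(-7 + 13\right) \left(-2\right) + 117 \cdot \frac{13}{5} \cdot 6} = \frac{1}{6 \left(-2\right) + \frac{1521}{5} \cdot 6} = \frac{1}{-12 + \frac{9126}{5}} = \frac{1}{\frac{9066}{5}} = \frac{5}{9066}$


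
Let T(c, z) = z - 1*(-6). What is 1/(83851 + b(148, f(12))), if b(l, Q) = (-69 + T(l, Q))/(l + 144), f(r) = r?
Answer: 292/24484441 ≈ 1.1926e-5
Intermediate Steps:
T(c, z) = 6 + z (T(c, z) = z + 6 = 6 + z)
b(l, Q) = (-63 + Q)/(144 + l) (b(l, Q) = (-69 + (6 + Q))/(l + 144) = (-63 + Q)/(144 + l))
1/(83851 + b(148, f(12))) = 1/(83851 + (-63 + 12)/(144 + 148)) = 1/(83851 - 51/292) = 1/(24484441/292) = 292/24484441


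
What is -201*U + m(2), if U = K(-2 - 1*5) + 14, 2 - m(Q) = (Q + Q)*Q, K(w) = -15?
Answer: 195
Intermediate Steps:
m(Q) = 2 - 2*Q² (m(Q) = 2 - (Q + Q)*Q = 2 - 2*Q*Q = 2 - 2*Q²)
U = -1 (U = -15 + 14 = -1)
-201*U + m(2) = -201*(-1) + (2 - 2*2²) = 201 + (2 - 2*4) = 201 + (2 - 8) = 201 - 6 = 195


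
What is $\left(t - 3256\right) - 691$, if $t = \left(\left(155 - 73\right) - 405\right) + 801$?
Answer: $-3469$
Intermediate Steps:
$t = 478$ ($t = \left(\left(155 - 73\right) - 405\right) + 801 = \left(82 - 405\right) + 801 = -323 + 801 = 478$)
$\left(t - 3256\right) - 691 = \left(478 - 3256\right) - 691 = -2778 - 691 = -3469$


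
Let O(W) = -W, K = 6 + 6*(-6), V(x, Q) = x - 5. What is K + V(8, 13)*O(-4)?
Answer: -18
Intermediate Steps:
V(x, Q) = -5 + x
K = -30 (K = 6 - 36 = -30)
K + V(8, 13)*O(-4) = -30 + (-5 + 8)*(-1*(-4)) = -30 + 3*4 = -30 + 12 = -18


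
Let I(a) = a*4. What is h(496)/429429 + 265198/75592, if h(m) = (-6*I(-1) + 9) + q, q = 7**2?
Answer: 5176814113/1475518044 ≈ 3.5085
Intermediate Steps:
I(a) = 4*a
q = 49
h(m) = 82 (h(m) = (-24*(-1) + 9) + 49 = (-6*(-4) + 9) + 49 = (24 + 9) + 49 = 33 + 49 = 82)
h(496)/429429 + 265198/75592 = 82/429429 + 265198/75592 = 82*(1/429429) + 265198*(1/75592) = 82/429429 + 132599/37796 = 5176814113/1475518044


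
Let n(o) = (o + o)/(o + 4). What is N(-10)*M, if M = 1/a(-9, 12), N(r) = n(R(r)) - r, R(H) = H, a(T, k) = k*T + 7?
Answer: -40/303 ≈ -0.13201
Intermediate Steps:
a(T, k) = 7 + T*k (a(T, k) = T*k + 7 = 7 + T*k)
n(o) = 2*o/(4 + o) (n(o) = (2*o)/(4 + o) = 2*o/(4 + o))
N(r) = -r + 2*r/(4 + r) (N(r) = 2*r/(4 + r) - r = -r + 2*r/(4 + r))
M = -1/101 (M = 1/(7 - 9*12) = 1/(7 - 108) = 1/(-101) = -1/101 ≈ -0.0099010)
N(-10)*M = -10*(-2 - 1*(-10))/(4 - 10)*(-1/101) = -10*(-2 + 10)/(-6)*(-1/101) = -10*(-⅙)*8*(-1/101) = (40/3)*(-1/101) = -40/303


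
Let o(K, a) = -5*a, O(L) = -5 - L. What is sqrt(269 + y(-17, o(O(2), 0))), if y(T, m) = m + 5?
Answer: sqrt(274) ≈ 16.553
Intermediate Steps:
y(T, m) = 5 + m
sqrt(269 + y(-17, o(O(2), 0))) = sqrt(269 + (5 - 5*0)) = sqrt(269 + (5 + 0)) = sqrt(269 + 5) = sqrt(274)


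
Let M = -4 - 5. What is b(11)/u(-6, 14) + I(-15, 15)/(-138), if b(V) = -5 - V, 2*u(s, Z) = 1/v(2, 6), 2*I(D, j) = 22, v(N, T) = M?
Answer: 39733/138 ≈ 287.92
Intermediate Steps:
M = -9
v(N, T) = -9
I(D, j) = 11 (I(D, j) = (½)*22 = 11)
u(s, Z) = -1/18 (u(s, Z) = (½)/(-9) = (½)*(-⅑) = -1/18)
b(11)/u(-6, 14) + I(-15, 15)/(-138) = (-5 - 1*11)/(-1/18) + 11/(-138) = (-5 - 11)*(-18) + 11*(-1/138) = -16*(-18) - 11/138 = 288 - 11/138 = 39733/138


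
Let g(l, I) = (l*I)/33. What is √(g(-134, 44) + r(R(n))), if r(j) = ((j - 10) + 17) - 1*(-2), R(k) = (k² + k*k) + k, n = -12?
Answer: √957/3 ≈ 10.312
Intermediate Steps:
g(l, I) = I*l/33 (g(l, I) = (I*l)*(1/33) = I*l/33)
R(k) = k + 2*k² (R(k) = (k² + k²) + k = 2*k² + k = k + 2*k²)
r(j) = 9 + j (r(j) = ((-10 + j) + 17) + 2 = (7 + j) + 2 = 9 + j)
√(g(-134, 44) + r(R(n))) = √((1/33)*44*(-134) + (9 - 12*(1 + 2*(-12)))) = √(-536/3 + (9 - 12*(1 - 24))) = √(-536/3 + (9 - 12*(-23))) = √(-536/3 + (9 + 276)) = √(-536/3 + 285) = √(319/3) = √957/3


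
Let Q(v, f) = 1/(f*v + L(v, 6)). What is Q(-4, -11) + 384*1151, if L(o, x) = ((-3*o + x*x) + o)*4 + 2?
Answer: 98120449/222 ≈ 4.4198e+5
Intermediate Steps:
L(o, x) = 2 - 8*o + 4*x² (L(o, x) = ((-3*o + x²) + o)*4 + 2 = ((x² - 3*o) + o)*4 + 2 = (x² - 2*o)*4 + 2 = (-8*o + 4*x²) + 2 = 2 - 8*o + 4*x²)
Q(v, f) = 1/(146 - 8*v + f*v) (Q(v, f) = 1/(f*v + (2 - 8*v + 4*6²)) = 1/(f*v + (2 - 8*v + 4*36)) = 1/(f*v + (2 - 8*v + 144)) = 1/(f*v + (146 - 8*v)) = 1/(146 - 8*v + f*v))
Q(-4, -11) + 384*1151 = 1/(146 - 8*(-4) - 11*(-4)) + 384*1151 = 1/(146 + 32 + 44) + 441984 = 1/222 + 441984 = 98120449/222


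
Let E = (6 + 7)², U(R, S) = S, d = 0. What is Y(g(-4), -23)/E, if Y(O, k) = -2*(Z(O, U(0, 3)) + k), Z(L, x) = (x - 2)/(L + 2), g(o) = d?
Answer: 45/169 ≈ 0.26627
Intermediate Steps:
g(o) = 0
E = 169 (E = 13² = 169)
Z(L, x) = (-2 + x)/(2 + L)
Y(O, k) = -2*k - 2/(2 + O) (Y(O, k) = -2*((-2 + 3)/(2 + O) + k) = -2*(1/(2 + O) + k) = -2*(k + 1/(2 + O)) = -2*k - 2/(2 + O))
Y(g(-4), -23)/E = (2*(-1 - 1*(-23)*(2 + 0))/(2 + 0))/169 = (2*(-1 - 1*(-23)*2)/2)*(1/169) = (2*(½)*(-1 + 46))*(1/169) = (2*(½)*45)*(1/169) = 45*(1/169) = 45/169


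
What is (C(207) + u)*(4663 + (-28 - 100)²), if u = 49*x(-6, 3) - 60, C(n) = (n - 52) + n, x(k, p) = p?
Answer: 9450103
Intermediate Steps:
C(n) = -52 + 2*n (C(n) = (-52 + n) + n = -52 + 2*n)
u = 87 (u = 49*3 - 60 = 147 - 60 = 87)
(C(207) + u)*(4663 + (-28 - 100)²) = ((-52 + 2*207) + 87)*(4663 + (-28 - 100)²) = ((-52 + 414) + 87)*(4663 + (-128)²) = (362 + 87)*(4663 + 16384) = 449*21047 = 9450103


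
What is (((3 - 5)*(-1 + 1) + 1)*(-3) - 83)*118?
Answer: -10148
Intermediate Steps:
(((3 - 5)*(-1 + 1) + 1)*(-3) - 83)*118 = ((-2*0 + 1)*(-3) - 83)*118 = ((0 + 1)*(-3) - 83)*118 = (1*(-3) - 83)*118 = (-3 - 83)*118 = -86*118 = -10148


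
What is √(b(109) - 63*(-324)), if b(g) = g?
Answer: √20521 ≈ 143.25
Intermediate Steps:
√(b(109) - 63*(-324)) = √(109 - 63*(-324)) = √(109 + 20412) = √20521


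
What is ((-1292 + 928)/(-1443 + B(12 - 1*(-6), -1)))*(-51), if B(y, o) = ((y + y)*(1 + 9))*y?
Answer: 6188/1679 ≈ 3.6855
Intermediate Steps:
B(y, o) = 20*y² (B(y, o) = ((2*y)*10)*y = (20*y)*y = 20*y²)
((-1292 + 928)/(-1443 + B(12 - 1*(-6), -1)))*(-51) = ((-1292 + 928)/(-1443 + 20*(12 - 1*(-6))²))*(-51) = -364/(-1443 + 20*(12 + 6)²)*(-51) = -364/(-1443 + 20*18²)*(-51) = -364/(-1443 + 20*324)*(-51) = -364/(-1443 + 6480)*(-51) = -364/5037*(-51) = 6188/1679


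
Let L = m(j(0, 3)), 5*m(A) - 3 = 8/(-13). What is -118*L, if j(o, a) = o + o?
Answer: -3658/65 ≈ -56.277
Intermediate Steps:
j(o, a) = 2*o
m(A) = 31/65 (m(A) = ⅗ + (8/(-13))/5 = ⅗ + (8*(-1/13))/5 = ⅗ + (⅕)*(-8/13) = ⅗ - 8/65 = 31/65)
L = 31/65 ≈ 0.47692
-118*L = -118*31/65 = -3658/65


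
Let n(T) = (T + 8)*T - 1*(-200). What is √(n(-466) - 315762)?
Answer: I*√102134 ≈ 319.58*I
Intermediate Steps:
n(T) = 200 + T*(8 + T) (n(T) = (8 + T)*T + 200 = T*(8 + T) + 200 = 200 + T*(8 + T))
√(n(-466) - 315762) = √((200 + (-466)² + 8*(-466)) - 315762) = √((200 + 217156 - 3728) - 315762) = √(213628 - 315762) = √(-102134) = I*√102134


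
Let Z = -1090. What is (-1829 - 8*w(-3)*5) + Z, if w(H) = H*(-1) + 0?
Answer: -3039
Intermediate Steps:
w(H) = -H (w(H) = -H + 0 = -H)
(-1829 - 8*w(-3)*5) + Z = (-1829 - (-8)*(-3)*5) - 1090 = (-1829 - 8*3*5) - 1090 = (-1829 - 24*5) - 1090 = (-1829 - 120) - 1090 = -1949 - 1090 = -3039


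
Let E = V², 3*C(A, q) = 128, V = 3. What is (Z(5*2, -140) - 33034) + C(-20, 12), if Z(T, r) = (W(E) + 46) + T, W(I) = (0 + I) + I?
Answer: -98752/3 ≈ -32917.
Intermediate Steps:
C(A, q) = 128/3 (C(A, q) = (⅓)*128 = 128/3)
E = 9 (E = 3² = 9)
W(I) = 2*I (W(I) = I + I = 2*I)
Z(T, r) = 64 + T (Z(T, r) = (2*9 + 46) + T = (18 + 46) + T = 64 + T)
(Z(5*2, -140) - 33034) + C(-20, 12) = ((64 + 5*2) - 33034) + 128/3 = ((64 + 10) - 33034) + 128/3 = (74 - 33034) + 128/3 = -32960 + 128/3 = -98752/3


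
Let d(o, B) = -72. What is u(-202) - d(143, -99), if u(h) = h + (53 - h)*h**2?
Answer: 10404890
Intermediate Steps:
u(h) = h + h**2*(53 - h)
u(-202) - d(143, -99) = -202*(1 - 1*(-202)**2 + 53*(-202)) - 1*(-72) = -202*(1 - 1*40804 - 10706) + 72 = -202*(1 - 40804 - 10706) + 72 = -202*(-51509) + 72 = 10404818 + 72 = 10404890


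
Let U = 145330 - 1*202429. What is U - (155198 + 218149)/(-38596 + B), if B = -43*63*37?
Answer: -7926623724/138829 ≈ -57096.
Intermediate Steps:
U = -57099 (U = 145330 - 202429 = -57099)
B = -100233 (B = -2709*37 = -100233)
U - (155198 + 218149)/(-38596 + B) = -57099 - (155198 + 218149)/(-38596 - 100233) = -57099 - 373347/(-138829) = -57099 - 373347*(-1)/138829 = -57099 - 1*(-373347/138829) = -57099 + 373347/138829 = -7926623724/138829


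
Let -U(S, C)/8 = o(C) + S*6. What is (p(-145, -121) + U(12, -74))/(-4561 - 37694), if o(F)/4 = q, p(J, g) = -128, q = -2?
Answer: 128/8451 ≈ 0.015146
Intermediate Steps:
o(F) = -8 (o(F) = 4*(-2) = -8)
U(S, C) = 64 - 48*S (U(S, C) = -8*(-8 + S*6) = -8*(-8 + 6*S) = 64 - 48*S)
(p(-145, -121) + U(12, -74))/(-4561 - 37694) = (-128 + (64 - 48*12))/(-4561 - 37694) = (-128 + (64 - 576))/(-42255) = (-128 - 512)*(-1/42255) = -640*(-1/42255) = 128/8451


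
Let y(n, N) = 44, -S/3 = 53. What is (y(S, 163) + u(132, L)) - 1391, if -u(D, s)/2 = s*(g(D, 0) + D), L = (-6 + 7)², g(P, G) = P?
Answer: -1875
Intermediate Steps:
S = -159 (S = -3*53 = -159)
L = 1 (L = 1² = 1)
u(D, s) = -4*D*s (u(D, s) = -2*s*(D + D) = -2*s*2*D = -4*D*s)
(y(S, 163) + u(132, L)) - 1391 = (44 - 4*132*1) - 1391 = (44 - 528) - 1391 = -484 - 1391 = -1875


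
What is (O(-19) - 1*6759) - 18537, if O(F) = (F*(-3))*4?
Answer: -25068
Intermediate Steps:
O(F) = -12*F (O(F) = -3*F*4 = -12*F)
(O(-19) - 1*6759) - 18537 = (-12*(-19) - 1*6759) - 18537 = (228 - 6759) - 18537 = -6531 - 18537 = -25068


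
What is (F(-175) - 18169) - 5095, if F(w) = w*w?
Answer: 7361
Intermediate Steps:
F(w) = w²
(F(-175) - 18169) - 5095 = ((-175)² - 18169) - 5095 = (30625 - 18169) - 5095 = 12456 - 5095 = 7361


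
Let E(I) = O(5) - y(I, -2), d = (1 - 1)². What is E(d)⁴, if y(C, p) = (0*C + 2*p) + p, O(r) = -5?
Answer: 1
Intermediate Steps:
y(C, p) = 3*p (y(C, p) = (0 + 2*p) + p = 2*p + p = 3*p)
d = 0 (d = 0² = 0)
E(I) = 1 (E(I) = -5 - 3*(-2) = -5 - 1*(-6) = -5 + 6 = 1)
E(d)⁴ = 1⁴ = 1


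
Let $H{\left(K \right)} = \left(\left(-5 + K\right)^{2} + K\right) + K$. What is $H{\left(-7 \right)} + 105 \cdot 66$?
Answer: $7060$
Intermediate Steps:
$H{\left(K \right)} = \left(-5 + K\right)^{2} + 2 K$ ($H{\left(K \right)} = \left(K + \left(-5 + K\right)^{2}\right) + K = \left(-5 + K\right)^{2} + 2 K$)
$H{\left(-7 \right)} + 105 \cdot 66 = \left(\left(-5 - 7\right)^{2} + 2 \left(-7\right)\right) + 105 \cdot 66 = \left(\left(-12\right)^{2} - 14\right) + 6930 = \left(144 - 14\right) + 6930 = 130 + 6930 = 7060$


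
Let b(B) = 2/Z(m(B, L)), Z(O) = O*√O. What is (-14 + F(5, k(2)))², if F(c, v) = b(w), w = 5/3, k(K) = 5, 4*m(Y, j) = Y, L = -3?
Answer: 31412/125 - 1344*√15/25 ≈ 43.084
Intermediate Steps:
m(Y, j) = Y/4
Z(O) = O^(3/2)
w = 5/3 (w = 5*(⅓) = 5/3 ≈ 1.6667)
b(B) = 16/B^(3/2) (b(B) = 2/((B/4)^(3/2)) = 2/((B^(3/2)/8)) = 2*(8/B^(3/2)) = 16/B^(3/2))
F(c, v) = 48*√15/25 (F(c, v) = 16/(5/3)^(3/2) = 16*(3*√15/25) = 48*√15/25)
(-14 + F(5, k(2)))² = (-14 + 48*√15/25)²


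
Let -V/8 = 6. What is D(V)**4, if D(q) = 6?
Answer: 1296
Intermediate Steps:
V = -48 (V = -8*6 = -48)
D(V)**4 = 6**4 = 1296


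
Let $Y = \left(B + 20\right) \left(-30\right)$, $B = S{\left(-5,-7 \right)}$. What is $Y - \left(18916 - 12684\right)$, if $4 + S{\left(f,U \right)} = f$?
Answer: $-6562$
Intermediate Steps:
$S{\left(f,U \right)} = -4 + f$
$B = -9$ ($B = -4 - 5 = -9$)
$Y = -330$ ($Y = \left(-9 + 20\right) \left(-30\right) = 11 \left(-30\right) = -330$)
$Y - \left(18916 - 12684\right) = -330 - \left(18916 - 12684\right) = -330 - 6232 = -6562$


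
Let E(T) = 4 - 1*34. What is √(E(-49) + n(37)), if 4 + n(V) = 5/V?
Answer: I*√46361/37 ≈ 5.8194*I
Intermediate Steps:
E(T) = -30 (E(T) = 4 - 34 = -30)
n(V) = -4 + 5/V
√(E(-49) + n(37)) = √(-30 + (-4 + 5/37)) = √(-30 - 143/37) = √(-1253/37) = I*√46361/37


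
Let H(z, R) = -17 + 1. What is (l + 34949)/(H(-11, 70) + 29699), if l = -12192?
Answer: 22757/29683 ≈ 0.76667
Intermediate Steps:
H(z, R) = -16
(l + 34949)/(H(-11, 70) + 29699) = (-12192 + 34949)/(-16 + 29699) = 22757/29683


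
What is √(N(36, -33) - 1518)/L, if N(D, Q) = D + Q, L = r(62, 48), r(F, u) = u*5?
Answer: I*√1515/240 ≈ 0.16218*I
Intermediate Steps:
r(F, u) = 5*u
L = 240 (L = 5*48 = 240)
√(N(36, -33) - 1518)/L = √((36 - 33) - 1518)/240 = √(3 - 1518)*(1/240) = √(-1515)*(1/240) = (I*√1515)*(1/240) = I*√1515/240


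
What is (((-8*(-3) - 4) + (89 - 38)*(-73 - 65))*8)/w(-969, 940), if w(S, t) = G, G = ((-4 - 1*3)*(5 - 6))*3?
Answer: -56144/21 ≈ -2673.5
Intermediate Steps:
G = 21 (G = ((-4 - 3)*(-1))*3 = -7*(-1)*3 = 7*3 = 21)
w(S, t) = 21
(((-8*(-3) - 4) + (89 - 38)*(-73 - 65))*8)/w(-969, 940) = (((-8*(-3) - 4) + (89 - 38)*(-73 - 65))*8)/21 = (((24 - 4) + 51*(-138))*8)*(1/21) = ((20 - 7038)*8)*(1/21) = -7018*8*(1/21) = -56144*1/21 = -56144/21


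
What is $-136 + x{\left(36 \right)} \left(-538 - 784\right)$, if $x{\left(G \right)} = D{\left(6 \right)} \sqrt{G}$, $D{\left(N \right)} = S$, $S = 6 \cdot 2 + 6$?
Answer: $-142912$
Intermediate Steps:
$S = 18$ ($S = 12 + 6 = 18$)
$D{\left(N \right)} = 18$
$x{\left(G \right)} = 18 \sqrt{G}$
$-136 + x{\left(36 \right)} \left(-538 - 784\right) = -136 + 18 \sqrt{36} \left(-538 - 784\right) = -136 + 18 \cdot 6 \left(-1322\right) = -136 + 108 \left(-1322\right) = -136 - 142776 = -142912$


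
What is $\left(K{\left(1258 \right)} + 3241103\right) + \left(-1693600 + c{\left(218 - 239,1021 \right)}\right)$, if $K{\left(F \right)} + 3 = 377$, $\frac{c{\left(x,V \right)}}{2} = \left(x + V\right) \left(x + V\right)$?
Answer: $3547877$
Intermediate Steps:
$c{\left(x,V \right)} = 2 \left(V + x\right)^{2}$ ($c{\left(x,V \right)} = 2 \left(x + V\right) \left(x + V\right) = 2 \left(V + x\right) \left(V + x\right) = 2 \left(V + x\right)^{2}$)
$K{\left(F \right)} = 374$ ($K{\left(F \right)} = -3 + 377 = 374$)
$\left(K{\left(1258 \right)} + 3241103\right) + \left(-1693600 + c{\left(218 - 239,1021 \right)}\right) = \left(374 + 3241103\right) - \left(1693600 - 2 \left(1021 + \left(218 - 239\right)\right)^{2}\right) = 3241477 - \left(1693600 - 2 \left(1021 - 21\right)^{2}\right) = 3241477 - \left(1693600 - 2 \cdot 1000^{2}\right) = 3241477 + \left(-1693600 + 2 \cdot 1000000\right) = 3241477 + \left(-1693600 + 2000000\right) = 3241477 + 306400 = 3547877$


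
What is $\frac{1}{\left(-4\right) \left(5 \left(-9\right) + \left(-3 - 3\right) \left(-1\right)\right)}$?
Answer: $\frac{1}{156} \approx 0.0064103$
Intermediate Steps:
$\frac{1}{\left(-4\right) \left(5 \left(-9\right) + \left(-3 - 3\right) \left(-1\right)\right)} = \frac{1}{\left(-4\right) \left(-45 - -6\right)} = \frac{1}{\left(-4\right) \left(-45 + 6\right)} = \frac{1}{\left(-4\right) \left(-39\right)} = \frac{1}{156}$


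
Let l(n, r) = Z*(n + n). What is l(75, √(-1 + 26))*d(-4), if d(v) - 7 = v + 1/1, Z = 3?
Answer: 1800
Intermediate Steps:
l(n, r) = 6*n (l(n, r) = 3*(n + n) = 3*(2*n) = 6*n)
d(v) = 8 + v (d(v) = 7 + (v + 1/1) = 7 + (v + 1) = 7 + (1 + v) = 8 + v)
l(75, √(-1 + 26))*d(-4) = (6*75)*(8 - 4) = 450*4 = 1800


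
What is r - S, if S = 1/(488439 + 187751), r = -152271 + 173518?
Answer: 14367008929/676190 ≈ 21247.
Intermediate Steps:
r = 21247
S = 1/676190 ≈ 1.4789e-6
r - S = 21247 - 1*1/676190 = 21247 - 1/676190 = 14367008929/676190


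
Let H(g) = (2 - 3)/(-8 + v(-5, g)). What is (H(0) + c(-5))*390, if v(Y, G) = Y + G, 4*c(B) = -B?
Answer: 1035/2 ≈ 517.50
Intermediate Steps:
c(B) = -B/4 (c(B) = (-B)/4 = -B/4)
v(Y, G) = G + Y
H(g) = -1/(-13 + g) (H(g) = (2 - 3)/(-8 + (g - 5)) = -1/(-8 + (-5 + g)) = -1/(-13 + g))
(H(0) + c(-5))*390 = (-1/(-13 + 0) - ¼*(-5))*390 = (-1/(-13) + 5/4)*390 = (-1*(-1/13) + 5/4)*390 = (1/13 + 5/4)*390 = (69/52)*390 = 1035/2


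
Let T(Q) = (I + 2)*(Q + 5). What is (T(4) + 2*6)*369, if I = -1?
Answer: 7749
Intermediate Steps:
T(Q) = 5 + Q (T(Q) = (-1 + 2)*(Q + 5) = 1*(5 + Q) = 5 + Q)
(T(4) + 2*6)*369 = ((5 + 4) + 2*6)*369 = (9 + 12)*369 = 21*369 = 7749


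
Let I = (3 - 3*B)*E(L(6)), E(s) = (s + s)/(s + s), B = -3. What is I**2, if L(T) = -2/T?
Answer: 144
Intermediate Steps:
E(s) = 1 (E(s) = (2*s)/((2*s)) = (2*s)*(1/(2*s)) = 1)
I = 12 (I = (3 - 3*(-3))*1 = (3 + 9)*1 = 12*1 = 12)
I**2 = 12**2 = 144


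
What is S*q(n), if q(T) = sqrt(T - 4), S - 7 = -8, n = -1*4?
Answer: -2*I*sqrt(2) ≈ -2.8284*I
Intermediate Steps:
n = -4
S = -1 (S = 7 - 8 = -1)
q(T) = sqrt(-4 + T)
S*q(n) = -sqrt(-4 - 4) = -sqrt(-8) = -2*I*sqrt(2)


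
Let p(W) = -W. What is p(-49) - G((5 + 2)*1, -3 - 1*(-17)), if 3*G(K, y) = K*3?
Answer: 42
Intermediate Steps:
G(K, y) = K (G(K, y) = (K*3)/3 = (3*K)/3 = K)
p(-49) - G((5 + 2)*1, -3 - 1*(-17)) = -1*(-49) - (5 + 2) = 49 - 7 = 42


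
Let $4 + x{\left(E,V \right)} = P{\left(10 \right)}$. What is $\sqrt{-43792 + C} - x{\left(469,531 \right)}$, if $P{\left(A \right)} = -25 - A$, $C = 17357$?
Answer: $39 + i \sqrt{26435} \approx 39.0 + 162.59 i$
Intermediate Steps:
$x{\left(E,V \right)} = -39$ ($x{\left(E,V \right)} = -4 - 35 = -39$)
$\sqrt{-43792 + C} - x{\left(469,531 \right)} = \sqrt{-43792 + 17357} - -39 = \sqrt{-26435} + 39 = i \sqrt{26435} + 39 = 39 + i \sqrt{26435}$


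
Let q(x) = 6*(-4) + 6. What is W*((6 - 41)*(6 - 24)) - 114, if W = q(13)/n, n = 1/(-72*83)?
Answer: 67767726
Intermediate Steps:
q(x) = -18 (q(x) = -24 + 6 = -18)
n = -1/5976 (n = -1/72*1/83 = -1/5976 ≈ -0.00016734)
W = 107568 (W = -18/(-1/5976) = -18*(-5976) = 107568)
W*((6 - 41)*(6 - 24)) - 114 = 107568*((6 - 41)*(6 - 24)) - 114 = 107568*(-35*(-18)) - 114 = 107568*630 - 114 = 67767840 - 114 = 67767726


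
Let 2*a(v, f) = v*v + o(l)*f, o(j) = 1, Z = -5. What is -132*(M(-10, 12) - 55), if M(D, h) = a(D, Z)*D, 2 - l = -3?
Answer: 69960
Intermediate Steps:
l = 5 (l = 2 - 1*(-3) = 2 + 3 = 5)
a(v, f) = f/2 + v²/2 (a(v, f) = (v*v + 1*f)/2 = (v² + f)/2 = (f + v²)/2 = f/2 + v²/2)
M(D, h) = D*(-5/2 + D²/2) (M(D, h) = ((½)*(-5) + D²/2)*D = (-5/2 + D²/2)*D = D*(-5/2 + D²/2))
-132*(M(-10, 12) - 55) = -132*((½)*(-10)*(-5 + (-10)²) - 55) = -132*((½)*(-10)*(-5 + 100) - 55) = -132*((½)*(-10)*95 - 55) = -132*(-475 - 55) = -132*(-530) = 69960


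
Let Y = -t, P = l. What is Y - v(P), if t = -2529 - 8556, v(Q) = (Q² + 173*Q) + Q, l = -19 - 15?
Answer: 15845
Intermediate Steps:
l = -34
P = -34
v(Q) = Q² + 174*Q
t = -11085
Y = 11085 (Y = -1*(-11085) = 11085)
Y - v(P) = 11085 - (-34)*(174 - 34) = 11085 - (-34)*140 = 11085 - 1*(-4760) = 11085 + 4760 = 15845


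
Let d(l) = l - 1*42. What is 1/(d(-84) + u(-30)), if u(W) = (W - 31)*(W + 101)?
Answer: -1/4457 ≈ -0.00022437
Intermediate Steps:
d(l) = -42 + l (d(l) = l - 42 = -42 + l)
u(W) = (-31 + W)*(101 + W)
1/(d(-84) + u(-30)) = 1/((-42 - 84) + (-3131 + (-30)**2 + 70*(-30))) = 1/(-126 + (-3131 + 900 - 2100)) = 1/(-126 - 4331) = 1/(-4457) = -1/4457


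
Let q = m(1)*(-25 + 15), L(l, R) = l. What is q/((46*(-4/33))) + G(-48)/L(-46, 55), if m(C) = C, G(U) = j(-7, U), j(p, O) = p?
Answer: 179/92 ≈ 1.9457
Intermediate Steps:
G(U) = -7
q = -10 (q = 1*(-25 + 15) = 1*(-10) = -10)
q/((46*(-4/33))) + G(-48)/L(-46, 55) = -10/(46*(-4/33)) - 7/(-46) = -10/(46*(-4*1/33)) - 7*(-1/46) = -10/(46*(-4/33)) + 7/46 = -10/(-184/33) + 7/46 = -10*(-33/184) + 7/46 = 165/92 + 7/46 = 179/92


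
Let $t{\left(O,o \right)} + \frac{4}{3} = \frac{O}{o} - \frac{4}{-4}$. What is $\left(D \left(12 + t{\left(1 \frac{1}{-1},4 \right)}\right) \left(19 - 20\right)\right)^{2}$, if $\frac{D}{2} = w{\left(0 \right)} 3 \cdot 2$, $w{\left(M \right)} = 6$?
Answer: $675684$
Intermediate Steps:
$t{\left(O,o \right)} = - \frac{1}{3} + \frac{O}{o}$ ($t{\left(O,o \right)} = - \frac{4}{3} + \left(\frac{O}{o} - \frac{4}{-4}\right) = - \frac{4}{3} + \left(\frac{O}{o} - -1\right) = - \frac{4}{3} + \left(\frac{O}{o} + 1\right) = - \frac{4}{3} + \left(1 + \frac{O}{o}\right) = - \frac{1}{3} + \frac{O}{o}$)
$D = 72$ ($D = 2 \cdot 6 \cdot 3 \cdot 2 = 2 \cdot 18 \cdot 2 = 2 \cdot 36 = 72$)
$\left(D \left(12 + t{\left(1 \frac{1}{-1},4 \right)}\right) \left(19 - 20\right)\right)^{2} = \left(72 \left(12 + \frac{1 \frac{1}{-1} - \frac{4}{3}}{4}\right) \left(19 - 20\right)\right)^{2} = \left(72 \left(12 + \frac{1 \left(-1\right) - \frac{4}{3}}{4}\right) \left(-1\right)\right)^{2} = \left(72 \left(12 + \frac{-1 - \frac{4}{3}}{4}\right) \left(-1\right)\right)^{2} = \left(72 \left(12 + \frac{1}{4} \left(- \frac{7}{3}\right)\right) \left(-1\right)\right)^{2} = \left(72 \left(12 - \frac{7}{12}\right) \left(-1\right)\right)^{2} = \left(72 \cdot \frac{137}{12} \left(-1\right)\right)^{2} = \left(72 \left(- \frac{137}{12}\right)\right)^{2} = \left(-822\right)^{2} = 675684$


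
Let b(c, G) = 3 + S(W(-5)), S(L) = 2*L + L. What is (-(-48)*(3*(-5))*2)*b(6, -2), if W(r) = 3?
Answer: -17280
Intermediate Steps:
S(L) = 3*L
b(c, G) = 12 (b(c, G) = 3 + 3*3 = 3 + 9 = 12)
(-(-48)*(3*(-5))*2)*b(6, -2) = -(-48)*(3*(-5))*2*12 = -(-48)*(-15*2)*12 = -(-48)*(-30)*12 = -16*90*12 = -1440*12 = -17280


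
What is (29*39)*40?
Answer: 45240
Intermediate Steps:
(29*39)*40 = 1131*40 = 45240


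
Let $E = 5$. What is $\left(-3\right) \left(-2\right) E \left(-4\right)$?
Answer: $-120$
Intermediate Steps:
$\left(-3\right) \left(-2\right) E \left(-4\right) = \left(-3\right) \left(-2\right) 5 \left(-4\right) = 6 \cdot 5 \left(-4\right) = 30 \left(-4\right) = -120$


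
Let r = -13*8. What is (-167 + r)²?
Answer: 73441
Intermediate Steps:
r = -104
(-167 + r)² = (-167 - 104)² = (-271)² = 73441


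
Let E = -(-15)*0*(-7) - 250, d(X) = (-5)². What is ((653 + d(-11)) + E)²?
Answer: 183184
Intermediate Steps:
d(X) = 25
E = -250 (E = -3*0*(-7) - 250 = 0*(-7) - 250 = 0 - 250 = -250)
((653 + d(-11)) + E)² = ((653 + 25) - 250)² = (678 - 250)² = 428² = 183184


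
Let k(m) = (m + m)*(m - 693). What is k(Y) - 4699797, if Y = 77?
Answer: -4794661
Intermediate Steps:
k(m) = 2*m*(-693 + m) (k(m) = (2*m)*(-693 + m) = 2*m*(-693 + m))
k(Y) - 4699797 = 2*77*(-693 + 77) - 4699797 = 2*77*(-616) - 4699797 = -94864 - 4699797 = -4794661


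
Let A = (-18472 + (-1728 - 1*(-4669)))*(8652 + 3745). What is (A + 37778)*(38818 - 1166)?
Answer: -7248011091908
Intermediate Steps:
A = -192537807 (A = (-18472 + (-1728 + 4669))*12397 = (-18472 + 2941)*12397 = -15531*12397 = -192537807)
(A + 37778)*(38818 - 1166) = (-192537807 + 37778)*(38818 - 1166) = -192500029*37652 = -7248011091908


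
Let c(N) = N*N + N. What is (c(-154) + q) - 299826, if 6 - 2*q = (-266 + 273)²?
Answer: -552571/2 ≈ -2.7629e+5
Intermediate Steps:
q = -43/2 (q = 3 - (-266 + 273)²/2 = 3 - ½*7² = 3 - ½*49 = 3 - 49/2 = -43/2 ≈ -21.500)
c(N) = N + N² (c(N) = N² + N = N + N²)
(c(-154) + q) - 299826 = (-154*(1 - 154) - 43/2) - 299826 = (-154*(-153) - 43/2) - 299826 = (23562 - 43/2) - 299826 = 47081/2 - 299826 = -552571/2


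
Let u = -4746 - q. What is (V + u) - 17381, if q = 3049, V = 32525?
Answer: 7349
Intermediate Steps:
u = -7795 (u = -4746 - 1*3049 = -4746 - 3049 = -7795)
(V + u) - 17381 = (32525 - 7795) - 17381 = 24730 - 17381 = 7349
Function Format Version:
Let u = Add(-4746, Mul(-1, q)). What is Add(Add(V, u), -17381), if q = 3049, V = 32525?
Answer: 7349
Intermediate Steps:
u = -7795 (u = Add(-4746, Mul(-1, 3049)) = Add(-4746, -3049) = -7795)
Add(Add(V, u), -17381) = Add(Add(32525, -7795), -17381) = Add(24730, -17381) = 7349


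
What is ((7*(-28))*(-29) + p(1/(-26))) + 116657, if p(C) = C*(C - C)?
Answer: 122341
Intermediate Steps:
p(C) = 0 (p(C) = C*0 = 0)
((7*(-28))*(-29) + p(1/(-26))) + 116657 = ((7*(-28))*(-29) + 0) + 116657 = (-196*(-29) + 0) + 116657 = (5684 + 0) + 116657 = 5684 + 116657 = 122341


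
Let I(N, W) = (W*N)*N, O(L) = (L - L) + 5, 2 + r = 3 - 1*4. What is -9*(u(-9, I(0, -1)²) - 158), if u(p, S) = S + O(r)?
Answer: 1377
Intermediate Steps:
r = -3 (r = -2 + (3 - 1*4) = -2 + (3 - 4) = -2 - 1 = -3)
O(L) = 5 (O(L) = 0 + 5 = 5)
I(N, W) = W*N² (I(N, W) = (N*W)*N = W*N²)
u(p, S) = 5 + S (u(p, S) = S + 5 = 5 + S)
-9*(u(-9, I(0, -1)²) - 158) = -9*((5 + (-1*0²)²) - 158) = -9*((5 + (-1*0)²) - 158) = -9*((5 + 0²) - 158) = -9*((5 + 0) - 158) = -9*(5 - 158) = -9*(-153) = 1377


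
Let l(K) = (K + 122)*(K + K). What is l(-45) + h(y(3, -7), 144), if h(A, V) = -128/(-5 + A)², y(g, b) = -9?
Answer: -339602/49 ≈ -6930.7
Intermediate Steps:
l(K) = 2*K*(122 + K) (l(K) = (122 + K)*(2*K) = 2*K*(122 + K))
h(A, V) = -128/(-5 + A)²
l(-45) + h(y(3, -7), 144) = 2*(-45)*(122 - 45) - 128/(-5 - 9)² = 2*(-45)*77 - 128/(-14)² = -6930 - 128*1/196 = -6930 - 32/49 = -339602/49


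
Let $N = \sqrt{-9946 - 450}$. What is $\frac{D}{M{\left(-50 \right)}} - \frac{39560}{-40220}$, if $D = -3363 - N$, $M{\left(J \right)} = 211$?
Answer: $- \frac{6345635}{424321} - \frac{2 i \sqrt{2599}}{211} \approx -14.955 - 0.48323 i$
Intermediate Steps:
$N = 2 i \sqrt{2599}$ ($N = \sqrt{-10396} = 2 i \sqrt{2599} \approx 101.96 i$)
$D = -3363 - 2 i \sqrt{2599} \approx -3363.0 - 101.96 i$
$\frac{D}{M{\left(-50 \right)}} - \frac{39560}{-40220} = \frac{-3363 - 2 i \sqrt{2599}}{211} - \frac{39560}{-40220} = \left(-3363 - 2 i \sqrt{2599}\right) \frac{1}{211} - - \frac{1978}{2011} = \left(- \frac{3363}{211} - \frac{2 i \sqrt{2599}}{211}\right) + \frac{1978}{2011} = - \frac{6345635}{424321} - \frac{2 i \sqrt{2599}}{211}$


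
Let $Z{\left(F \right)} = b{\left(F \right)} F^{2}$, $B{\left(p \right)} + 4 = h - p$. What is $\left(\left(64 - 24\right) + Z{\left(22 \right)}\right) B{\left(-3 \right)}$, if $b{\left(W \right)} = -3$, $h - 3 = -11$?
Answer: $12708$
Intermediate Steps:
$h = -8$ ($h = 3 - 11 = -8$)
$B{\left(p \right)} = -12 - p$ ($B{\left(p \right)} = -4 - \left(8 + p\right) = -12 - p$)
$Z{\left(F \right)} = - 3 F^{2}$
$\left(\left(64 - 24\right) + Z{\left(22 \right)}\right) B{\left(-3 \right)} = \left(\left(64 - 24\right) - 3 \cdot 22^{2}\right) \left(-12 - -3\right) = \left(40 - 1452\right) \left(-12 + 3\right) = \left(40 - 1452\right) \left(-9\right) = \left(-1412\right) \left(-9\right) = 12708$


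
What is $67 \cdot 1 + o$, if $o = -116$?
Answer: $-49$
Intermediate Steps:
$67 \cdot 1 + o = 67 \cdot 1 - 116 = 67 - 116 = -49$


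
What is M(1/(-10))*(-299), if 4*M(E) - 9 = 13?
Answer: -3289/2 ≈ -1644.5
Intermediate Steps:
M(E) = 11/2 (M(E) = 9/4 + (¼)*13 = 9/4 + 13/4 = 11/2)
M(1/(-10))*(-299) = (11/2)*(-299) = -3289/2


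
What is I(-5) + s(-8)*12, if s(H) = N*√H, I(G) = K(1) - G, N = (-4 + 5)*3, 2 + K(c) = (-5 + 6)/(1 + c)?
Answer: 7/2 + 72*I*√2 ≈ 3.5 + 101.82*I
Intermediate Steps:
K(c) = -2 + 1/(1 + c) (K(c) = -2 + (-5 + 6)/(1 + c) = -2 + 1/(1 + c))
N = 3 (N = 1*3 = 3)
I(G) = -3/2 - G (I(G) = (-1 - 2*1)/(1 + 1) - G = (-1 - 2)/2 - G = (½)*(-3) - G = -3/2 - G)
s(H) = 3*√H
I(-5) + s(-8)*12 = (-3/2 - 1*(-5)) + (3*√(-8))*12 = (-3/2 + 5) + (3*(2*I*√2))*12 = 7/2 + (6*I*√2)*12 = 7/2 + 72*I*√2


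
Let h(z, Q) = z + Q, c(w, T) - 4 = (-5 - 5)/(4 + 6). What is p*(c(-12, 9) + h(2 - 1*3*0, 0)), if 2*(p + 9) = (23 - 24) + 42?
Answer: 115/2 ≈ 57.500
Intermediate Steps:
p = 23/2 (p = -9 + ((23 - 24) + 42)/2 = -9 + (-1 + 42)/2 = -9 + (½)*41 = -9 + 41/2 = 23/2 ≈ 11.500)
c(w, T) = 3 (c(w, T) = 4 + (-5 - 5)/(4 + 6) = 4 - 10/10 = 4 - 10*⅒ = 4 - 1 = 3)
h(z, Q) = Q + z
p*(c(-12, 9) + h(2 - 1*3*0, 0)) = 23*(3 + (0 + (2 - 1*3*0)))/2 = 23*(3 + (0 + (2 - 3*0)))/2 = 23*(3 + (0 + (2 + 0)))/2 = 23*(3 + (0 + 2))/2 = 23*(3 + 2)/2 = (23/2)*5 = 115/2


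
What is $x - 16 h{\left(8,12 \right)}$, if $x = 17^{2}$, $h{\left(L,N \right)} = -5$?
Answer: $369$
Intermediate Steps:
$x = 289$
$x - 16 h{\left(8,12 \right)} = 289 - -80 = 289 + 80 = 369$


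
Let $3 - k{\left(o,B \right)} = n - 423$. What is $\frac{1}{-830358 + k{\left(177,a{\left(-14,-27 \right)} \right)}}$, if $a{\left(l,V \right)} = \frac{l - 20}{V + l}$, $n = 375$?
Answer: $- \frac{1}{830307} \approx -1.2044 \cdot 10^{-6}$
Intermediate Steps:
$a{\left(l,V \right)} = \frac{-20 + l}{V + l}$
$k{\left(o,B \right)} = 51$ ($k{\left(o,B \right)} = 3 - \left(375 - 423\right) = 3 - -48 = 3 + 48 = 51$)
$\frac{1}{-830358 + k{\left(177,a{\left(-14,-27 \right)} \right)}} = \frac{1}{-830358 + 51} = \frac{1}{-830307} = - \frac{1}{830307}$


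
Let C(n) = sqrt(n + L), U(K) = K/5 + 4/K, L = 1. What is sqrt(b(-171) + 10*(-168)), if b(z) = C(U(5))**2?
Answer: I*sqrt(41930)/5 ≈ 40.954*I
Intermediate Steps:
U(K) = 4/K + K/5 (U(K) = K*(1/5) + 4/K = K/5 + 4/K = 4/K + K/5)
C(n) = sqrt(1 + n) (C(n) = sqrt(n + 1) = sqrt(1 + n))
b(z) = 14/5 (b(z) = (sqrt(1 + (4/5 + (1/5)*5)))**2 = (sqrt(1 + (4*(1/5) + 1)))**2 = (sqrt(1 + (4/5 + 1)))**2 = (sqrt(1 + 9/5))**2 = (sqrt(14/5))**2 = (sqrt(70)/5)**2 = 14/5)
sqrt(b(-171) + 10*(-168)) = sqrt(14/5 + 10*(-168)) = sqrt(14/5 - 1680) = sqrt(-8386/5) = I*sqrt(41930)/5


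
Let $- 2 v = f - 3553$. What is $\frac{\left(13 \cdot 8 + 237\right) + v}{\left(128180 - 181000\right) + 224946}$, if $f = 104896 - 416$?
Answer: $- \frac{100245}{344252} \approx -0.2912$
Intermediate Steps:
$f = 104480$
$v = - \frac{100927}{2}$ ($v = - \frac{104480 - 3553}{2} = \left(- \frac{1}{2}\right) 100927 = - \frac{100927}{2} \approx -50464.0$)
$\frac{\left(13 \cdot 8 + 237\right) + v}{\left(128180 - 181000\right) + 224946} = \frac{\left(13 \cdot 8 + 237\right) - \frac{100927}{2}}{\left(128180 - 181000\right) + 224946} = \frac{\left(104 + 237\right) - \frac{100927}{2}}{\left(128180 - 181000\right) + 224946} = \frac{341 - \frac{100927}{2}}{-52820 + 224946} = - \frac{100245}{2 \cdot 172126} = \left(- \frac{100245}{2}\right) \frac{1}{172126} = - \frac{100245}{344252}$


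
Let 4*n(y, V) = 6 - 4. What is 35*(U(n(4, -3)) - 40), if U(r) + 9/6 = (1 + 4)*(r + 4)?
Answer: -665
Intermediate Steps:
n(y, V) = ½ (n(y, V) = (6 - 4)/4 = (¼)*2 = ½)
U(r) = 37/2 + 5*r (U(r) = -3/2 + (1 + 4)*(r + 4) = -3/2 + 5*(4 + r) = -3/2 + (20 + 5*r) = 37/2 + 5*r)
35*(U(n(4, -3)) - 40) = 35*((37/2 + 5*(½)) - 40) = 35*((37/2 + 5/2) - 40) = 35*(21 - 40) = 35*(-19) = -665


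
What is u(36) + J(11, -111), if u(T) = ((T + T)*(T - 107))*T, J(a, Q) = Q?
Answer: -184143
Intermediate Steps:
u(T) = 2*T²*(-107 + T) (u(T) = ((2*T)*(-107 + T))*T = (2*T*(-107 + T))*T = 2*T²*(-107 + T))
u(36) + J(11, -111) = 2*36²*(-107 + 36) - 111 = 2*1296*(-71) - 111 = -184032 - 111 = -184143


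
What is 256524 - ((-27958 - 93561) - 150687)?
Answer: 528730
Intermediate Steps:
256524 - ((-27958 - 93561) - 150687) = 256524 - (-121519 - 150687) = 256524 - 1*(-272206) = 256524 + 272206 = 528730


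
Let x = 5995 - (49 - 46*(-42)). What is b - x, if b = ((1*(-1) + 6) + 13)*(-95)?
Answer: -5724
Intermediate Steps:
x = 4014 (x = 5995 - (49 + 1932) = 5995 - 1*1981 = 5995 - 1981 = 4014)
b = -1710 (b = ((-1 + 6) + 13)*(-95) = (5 + 13)*(-95) = 18*(-95) = -1710)
b - x = -1710 - 1*4014 = -1710 - 4014 = -5724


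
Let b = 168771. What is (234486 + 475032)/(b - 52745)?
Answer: 354759/58013 ≈ 6.1152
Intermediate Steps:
(234486 + 475032)/(b - 52745) = (234486 + 475032)/(168771 - 52745) = 709518/116026 = 709518*(1/116026) = 354759/58013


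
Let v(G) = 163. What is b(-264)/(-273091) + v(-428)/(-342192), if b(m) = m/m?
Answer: -44856025/93449555472 ≈ -0.00048000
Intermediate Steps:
b(m) = 1
b(-264)/(-273091) + v(-428)/(-342192) = 1/(-273091) + 163/(-342192) = 1*(-1/273091) + 163*(-1/342192) = -1/273091 - 163/342192 = -44856025/93449555472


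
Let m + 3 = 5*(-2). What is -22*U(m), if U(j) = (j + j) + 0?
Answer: 572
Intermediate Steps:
m = -13 (m = -3 + 5*(-2) = -3 - 10 = -13)
U(j) = 2*j (U(j) = 2*j + 0 = 2*j)
-22*U(m) = -44*(-13) = -22*(-26) = 572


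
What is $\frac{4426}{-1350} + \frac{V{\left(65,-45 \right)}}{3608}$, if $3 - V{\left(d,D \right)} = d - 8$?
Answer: $- \frac{4010477}{1217700} \approx -3.2935$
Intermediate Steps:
$V{\left(d,D \right)} = 11 - d$ ($V{\left(d,D \right)} = 3 - \left(d - 8\right) = 3 - \left(-8 + d\right) = 11 - d$)
$\frac{4426}{-1350} + \frac{V{\left(65,-45 \right)}}{3608} = \frac{4426}{-1350} + \frac{11 - 65}{3608} = 4426 \left(- \frac{1}{1350}\right) + \left(11 - 65\right) \frac{1}{3608} = - \frac{2213}{675} - \frac{27}{1804} = - \frac{4010477}{1217700}$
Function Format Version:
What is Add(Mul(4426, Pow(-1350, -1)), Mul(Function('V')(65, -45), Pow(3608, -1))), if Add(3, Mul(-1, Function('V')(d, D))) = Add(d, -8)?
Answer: Rational(-4010477, 1217700) ≈ -3.2935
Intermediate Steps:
Function('V')(d, D) = Add(11, Mul(-1, d)) (Function('V')(d, D) = Add(3, Mul(-1, Add(d, -8))) = Add(3, Mul(-1, Add(-8, d))) = Add(3, Add(8, Mul(-1, d))) = Add(11, Mul(-1, d)))
Add(Mul(4426, Pow(-1350, -1)), Mul(Function('V')(65, -45), Pow(3608, -1))) = Add(Mul(4426, Pow(-1350, -1)), Mul(Add(11, Mul(-1, 65)), Pow(3608, -1))) = Add(Mul(4426, Rational(-1, 1350)), Mul(Add(11, -65), Rational(1, 3608))) = Add(Rational(-2213, 675), Mul(-54, Rational(1, 3608))) = Add(Rational(-2213, 675), Rational(-27, 1804)) = Rational(-4010477, 1217700)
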